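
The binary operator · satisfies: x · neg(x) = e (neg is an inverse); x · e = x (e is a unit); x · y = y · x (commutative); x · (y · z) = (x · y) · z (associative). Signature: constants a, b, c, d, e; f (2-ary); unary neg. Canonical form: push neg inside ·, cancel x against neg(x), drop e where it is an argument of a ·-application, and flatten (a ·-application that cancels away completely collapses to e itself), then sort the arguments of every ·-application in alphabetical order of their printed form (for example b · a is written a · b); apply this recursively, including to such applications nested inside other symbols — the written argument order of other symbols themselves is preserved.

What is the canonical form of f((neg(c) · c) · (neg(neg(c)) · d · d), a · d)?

Answer: f(c · d · d, a · d)

Derivation:
Work inside:  (neg(c) · c) · (neg(neg(c)) · d · d)
Push neg inside:  distribute neg over · and collapse double neg
Combine occurrences:  c · d · d
Reassemble:  f(c · d · d, a · d)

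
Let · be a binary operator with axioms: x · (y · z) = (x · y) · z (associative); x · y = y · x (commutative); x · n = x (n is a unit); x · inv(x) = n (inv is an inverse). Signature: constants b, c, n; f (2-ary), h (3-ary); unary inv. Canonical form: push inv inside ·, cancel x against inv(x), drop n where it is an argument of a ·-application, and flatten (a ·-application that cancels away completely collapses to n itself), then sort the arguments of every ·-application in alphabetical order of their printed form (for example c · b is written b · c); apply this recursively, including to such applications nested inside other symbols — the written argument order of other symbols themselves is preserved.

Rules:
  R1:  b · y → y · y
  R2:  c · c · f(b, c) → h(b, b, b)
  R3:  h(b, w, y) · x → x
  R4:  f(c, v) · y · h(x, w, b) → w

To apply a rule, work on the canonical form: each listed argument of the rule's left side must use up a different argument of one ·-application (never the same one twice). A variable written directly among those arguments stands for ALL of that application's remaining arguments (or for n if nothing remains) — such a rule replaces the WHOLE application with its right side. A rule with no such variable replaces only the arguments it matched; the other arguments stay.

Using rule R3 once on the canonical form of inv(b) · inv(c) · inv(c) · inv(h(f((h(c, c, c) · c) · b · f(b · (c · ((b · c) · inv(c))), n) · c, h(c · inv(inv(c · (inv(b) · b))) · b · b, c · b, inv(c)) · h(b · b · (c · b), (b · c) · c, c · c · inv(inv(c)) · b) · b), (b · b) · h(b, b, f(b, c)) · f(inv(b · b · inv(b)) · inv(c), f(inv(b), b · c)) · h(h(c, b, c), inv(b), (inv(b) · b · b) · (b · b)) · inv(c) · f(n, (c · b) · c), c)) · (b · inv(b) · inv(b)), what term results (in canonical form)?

Canonical form:  inv(b) · inv(b) · inv(c) · inv(c) · inv(h(f(b · c · c · f(b · b · c, n) · h(c, c, c), b · h(b · b · b · c, b · c · c, b · c · c · c) · h(b · b · c · c, b · c, inv(c))), b · b · f(inv(b) · inv(c), f(inv(b), b · c)) · f(n, b · c · c) · h(b, b, f(b, c)) · h(h(c, b, c), inv(b), b · b · b) · inv(c), c))
R3 matches:  uses h(b, b, f(b, c));  w := b, x := b · b · f(inv(b) · inv(c), f(inv(b), b · c)) · f(n, b · c · c) · h(h(c, b, c), inv(b), b · b · b) · inv(c), y := f(b, c)
The extension variable absorbs all remaining arguments, so the whole application is rewritten.
Result:  inv(b) · inv(b) · inv(c) · inv(c) · inv(h(f(b · c · c · f(b · b · c, n) · h(c, c, c), b · h(b · b · b · c, b · c · c, b · c · c · c) · h(b · b · c · c, b · c, inv(c))), b · b · f(inv(b) · inv(c), f(inv(b), b · c)) · f(n, b · c · c) · h(h(c, b, c), inv(b), b · b · b) · inv(c), c))

Answer: inv(b) · inv(b) · inv(c) · inv(c) · inv(h(f(b · c · c · f(b · b · c, n) · h(c, c, c), b · h(b · b · b · c, b · c · c, b · c · c · c) · h(b · b · c · c, b · c, inv(c))), b · b · f(inv(b) · inv(c), f(inv(b), b · c)) · f(n, b · c · c) · h(h(c, b, c), inv(b), b · b · b) · inv(c), c))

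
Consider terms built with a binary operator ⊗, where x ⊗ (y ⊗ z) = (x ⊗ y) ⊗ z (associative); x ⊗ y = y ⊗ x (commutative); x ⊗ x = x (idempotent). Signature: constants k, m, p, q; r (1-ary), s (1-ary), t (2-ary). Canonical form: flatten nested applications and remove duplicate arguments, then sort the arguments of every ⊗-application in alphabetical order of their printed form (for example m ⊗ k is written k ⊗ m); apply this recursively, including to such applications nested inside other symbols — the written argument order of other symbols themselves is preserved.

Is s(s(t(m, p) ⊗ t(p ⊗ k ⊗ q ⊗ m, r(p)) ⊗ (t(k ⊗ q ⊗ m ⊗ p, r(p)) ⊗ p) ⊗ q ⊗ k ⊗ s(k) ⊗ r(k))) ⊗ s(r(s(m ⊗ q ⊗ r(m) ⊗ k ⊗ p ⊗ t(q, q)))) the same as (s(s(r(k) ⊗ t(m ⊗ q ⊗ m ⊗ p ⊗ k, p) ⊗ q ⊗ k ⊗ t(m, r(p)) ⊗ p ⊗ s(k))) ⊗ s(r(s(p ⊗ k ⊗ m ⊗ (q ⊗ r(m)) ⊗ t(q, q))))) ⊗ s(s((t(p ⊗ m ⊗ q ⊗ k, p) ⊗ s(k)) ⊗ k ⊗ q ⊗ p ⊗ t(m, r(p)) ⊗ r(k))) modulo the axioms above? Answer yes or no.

Left:  s(s(t(m, p) ⊗ t(p ⊗ k ⊗ q ⊗ m, r(p)) ⊗ (t(k ⊗ q ⊗ m ⊗ p, r(p)) ⊗ p) ⊗ q ⊗ k ⊗ s(k) ⊗ r(k))) ⊗ s(r(s(m ⊗ q ⊗ r(m) ⊗ k ⊗ p ⊗ t(q, q))))
  Canonicalize subterm:  s(s(t(m, p) ⊗ t(p ⊗ k ⊗ q ⊗ m, r(p)) ⊗ (t(k ⊗ q ⊗ m ⊗ p, r(p)) ⊗ p) ⊗ q ⊗ k ⊗ s(k) ⊗ r(k)))  →  s(s(k ⊗ p ⊗ q ⊗ r(k) ⊗ s(k) ⊗ t(k ⊗ m ⊗ p ⊗ q, r(p)) ⊗ t(m, p)))
  Canonicalize subterm:  s(r(s(m ⊗ q ⊗ r(m) ⊗ k ⊗ p ⊗ t(q, q))))  →  s(r(s(k ⊗ m ⊗ p ⊗ q ⊗ r(m) ⊗ t(q, q))))
  Order the arguments:  s(r(s(k ⊗ m ⊗ p ⊗ q ⊗ r(m) ⊗ t(q, q)))) ⊗ s(s(k ⊗ p ⊗ q ⊗ r(k) ⊗ s(k) ⊗ t(k ⊗ m ⊗ p ⊗ q, r(p)) ⊗ t(m, p)))
Right:  (s(s(r(k) ⊗ t(m ⊗ q ⊗ m ⊗ p ⊗ k, p) ⊗ q ⊗ k ⊗ t(m, r(p)) ⊗ p ⊗ s(k))) ⊗ s(r(s(p ⊗ k ⊗ m ⊗ (q ⊗ r(m)) ⊗ t(q, q))))) ⊗ s(s((t(p ⊗ m ⊗ q ⊗ k, p) ⊗ s(k)) ⊗ k ⊗ q ⊗ p ⊗ t(m, r(p)) ⊗ r(k)))
  Flatten:  s(s(r(k) ⊗ t(m ⊗ q ⊗ m ⊗ p ⊗ k, p) ⊗ q ⊗ k ⊗ t(m, r(p)) ⊗ p ⊗ s(k))) ⊗ s(r(s(p ⊗ k ⊗ m ⊗ (q ⊗ r(m)) ⊗ t(q, q)))) ⊗ s(s((t(p ⊗ m ⊗ q ⊗ k, p) ⊗ s(k)) ⊗ k ⊗ q ⊗ p ⊗ t(m, r(p)) ⊗ r(k)))
  Inside:  s(s(r(k) ⊗ t(m ⊗ q ⊗ m ⊗ p ⊗ k, p) ⊗ q ⊗ k ⊗ t(m, r(p)) ⊗ p ⊗ s(k)))  →  s(s(k ⊗ p ⊗ q ⊗ r(k) ⊗ s(k) ⊗ t(k ⊗ m ⊗ p ⊗ q, p) ⊗ t(m, r(p))))
  Simplify inside:  s(r(s(p ⊗ k ⊗ m ⊗ (q ⊗ r(m)) ⊗ t(q, q))))  →  s(r(s(k ⊗ m ⊗ p ⊗ q ⊗ r(m) ⊗ t(q, q))))
  Simplify inside:  s(s((t(p ⊗ m ⊗ q ⊗ k, p) ⊗ s(k)) ⊗ k ⊗ q ⊗ p ⊗ t(m, r(p)) ⊗ r(k)))  →  s(s(k ⊗ p ⊗ q ⊗ r(k) ⊗ s(k) ⊗ t(k ⊗ m ⊗ p ⊗ q, p) ⊗ t(m, r(p))))
  Idempotence:  drop duplicate s(s(k ⊗ p ⊗ q ⊗ r(k) ⊗ s(k) ⊗ t(k ⊗ m ⊗ p ⊗ q, p) ⊗ t(m, r(p))))
  Sort arguments:  s(r(s(k ⊗ m ⊗ p ⊗ q ⊗ r(m) ⊗ t(q, q)))) ⊗ s(s(k ⊗ p ⊗ q ⊗ r(k) ⊗ s(k) ⊗ t(k ⊗ m ⊗ p ⊗ q, p) ⊗ t(m, r(p))))

Answer: no — s(r(s(k ⊗ m ⊗ p ⊗ q ⊗ r(m) ⊗ t(q, q)))) ⊗ s(s(k ⊗ p ⊗ q ⊗ r(k) ⊗ s(k) ⊗ t(k ⊗ m ⊗ p ⊗ q, r(p)) ⊗ t(m, p))) vs s(r(s(k ⊗ m ⊗ p ⊗ q ⊗ r(m) ⊗ t(q, q)))) ⊗ s(s(k ⊗ p ⊗ q ⊗ r(k) ⊗ s(k) ⊗ t(k ⊗ m ⊗ p ⊗ q, p) ⊗ t(m, r(p))))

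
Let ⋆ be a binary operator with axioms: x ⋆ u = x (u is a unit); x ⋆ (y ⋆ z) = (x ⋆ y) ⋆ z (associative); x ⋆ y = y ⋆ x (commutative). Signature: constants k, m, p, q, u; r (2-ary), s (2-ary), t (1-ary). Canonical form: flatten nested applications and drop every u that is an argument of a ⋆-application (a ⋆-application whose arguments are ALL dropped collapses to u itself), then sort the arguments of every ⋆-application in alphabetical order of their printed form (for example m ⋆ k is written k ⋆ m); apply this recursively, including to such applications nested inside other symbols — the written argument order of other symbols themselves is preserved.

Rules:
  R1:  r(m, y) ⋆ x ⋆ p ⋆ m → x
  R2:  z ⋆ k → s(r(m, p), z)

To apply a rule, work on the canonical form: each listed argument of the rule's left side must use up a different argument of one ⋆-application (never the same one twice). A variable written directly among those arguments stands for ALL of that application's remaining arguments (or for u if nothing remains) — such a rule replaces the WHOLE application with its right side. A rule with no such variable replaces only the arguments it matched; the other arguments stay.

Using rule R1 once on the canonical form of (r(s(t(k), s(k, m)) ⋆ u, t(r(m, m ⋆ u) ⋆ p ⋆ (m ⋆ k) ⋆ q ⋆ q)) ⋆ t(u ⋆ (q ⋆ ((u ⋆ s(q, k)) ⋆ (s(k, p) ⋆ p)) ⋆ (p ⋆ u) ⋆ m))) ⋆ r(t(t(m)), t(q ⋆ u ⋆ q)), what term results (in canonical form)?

Canonical form:  r(s(t(k), s(k, m)), t(k ⋆ m ⋆ p ⋆ q ⋆ q ⋆ r(m, m))) ⋆ r(t(t(m)), t(q ⋆ q)) ⋆ t(m ⋆ p ⋆ p ⋆ q ⋆ s(k, p) ⋆ s(q, k))
Match R1:  consume m, p, r(m, m);  x := k ⋆ q ⋆ q, y := m
The variable takes the whole remainder — replace the entire application.
Giving:  r(s(t(k), s(k, m)), t(k ⋆ q ⋆ q)) ⋆ r(t(t(m)), t(q ⋆ q)) ⋆ t(m ⋆ p ⋆ p ⋆ q ⋆ s(k, p) ⋆ s(q, k))

Answer: r(s(t(k), s(k, m)), t(k ⋆ q ⋆ q)) ⋆ r(t(t(m)), t(q ⋆ q)) ⋆ t(m ⋆ p ⋆ p ⋆ q ⋆ s(k, p) ⋆ s(q, k))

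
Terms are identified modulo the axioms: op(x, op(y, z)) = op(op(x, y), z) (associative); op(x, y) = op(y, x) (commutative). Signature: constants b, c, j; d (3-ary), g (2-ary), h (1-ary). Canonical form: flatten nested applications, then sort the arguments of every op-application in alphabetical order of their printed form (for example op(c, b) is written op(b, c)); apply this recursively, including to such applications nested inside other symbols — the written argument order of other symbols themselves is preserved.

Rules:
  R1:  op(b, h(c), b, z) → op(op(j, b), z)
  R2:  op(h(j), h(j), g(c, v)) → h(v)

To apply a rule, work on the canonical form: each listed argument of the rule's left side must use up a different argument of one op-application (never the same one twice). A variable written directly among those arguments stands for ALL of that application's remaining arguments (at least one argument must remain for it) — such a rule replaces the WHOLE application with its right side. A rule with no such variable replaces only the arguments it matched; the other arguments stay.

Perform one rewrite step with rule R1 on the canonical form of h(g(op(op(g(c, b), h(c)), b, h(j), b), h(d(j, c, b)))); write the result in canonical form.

Canonical form:  h(g(op(b, b, g(c, b), h(c), h(j)), h(d(j, c, b))))
Match R1:  consume b, b, h(c);  z := op(g(c, b), h(j))
The variable takes the whole remainder — replace the entire application.
Result:  h(g(op(b, g(c, b), h(j), j), h(d(j, c, b))))

Answer: h(g(op(b, g(c, b), h(j), j), h(d(j, c, b))))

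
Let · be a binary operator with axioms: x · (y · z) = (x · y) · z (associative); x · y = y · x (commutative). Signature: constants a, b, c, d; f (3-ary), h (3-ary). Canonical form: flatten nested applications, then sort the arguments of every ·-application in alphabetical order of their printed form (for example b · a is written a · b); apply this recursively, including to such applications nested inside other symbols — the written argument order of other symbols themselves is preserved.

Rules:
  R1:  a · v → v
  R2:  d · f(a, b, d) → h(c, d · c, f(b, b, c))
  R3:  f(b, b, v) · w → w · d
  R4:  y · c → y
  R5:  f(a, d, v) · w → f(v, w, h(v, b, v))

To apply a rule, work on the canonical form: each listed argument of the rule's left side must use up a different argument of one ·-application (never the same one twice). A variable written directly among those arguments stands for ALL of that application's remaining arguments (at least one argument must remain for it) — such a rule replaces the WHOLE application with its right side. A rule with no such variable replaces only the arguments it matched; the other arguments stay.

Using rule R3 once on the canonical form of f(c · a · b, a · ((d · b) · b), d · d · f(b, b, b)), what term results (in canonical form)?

Answer: f(a · b · c, a · b · b · d, d · d · d)

Derivation:
Canonical form:  f(a · b · c, a · b · b · d, d · d · f(b, b, b))
R3 matches:  uses f(b, b, b);  v := b, w := d · d
Every leftover argument binds to the variable; the entire application is replaced.
New term:  f(a · b · c, a · b · b · d, d · d · d)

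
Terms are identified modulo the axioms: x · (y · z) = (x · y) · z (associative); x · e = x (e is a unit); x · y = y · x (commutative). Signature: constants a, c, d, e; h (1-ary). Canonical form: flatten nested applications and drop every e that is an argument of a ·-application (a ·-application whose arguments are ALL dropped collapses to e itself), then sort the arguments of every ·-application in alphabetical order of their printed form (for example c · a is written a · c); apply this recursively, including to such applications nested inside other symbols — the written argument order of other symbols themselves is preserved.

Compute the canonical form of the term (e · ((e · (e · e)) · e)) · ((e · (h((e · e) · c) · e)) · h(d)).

Answer: h(c) · h(d)

Derivation:
Flatten:  e · e · e · e · e · e · h((e · e) · c) · e · h(d)
Inside:  h((e · e) · c)  →  h(c)
Units out:  drop e (×7)
Order the arguments:  h(c) · h(d)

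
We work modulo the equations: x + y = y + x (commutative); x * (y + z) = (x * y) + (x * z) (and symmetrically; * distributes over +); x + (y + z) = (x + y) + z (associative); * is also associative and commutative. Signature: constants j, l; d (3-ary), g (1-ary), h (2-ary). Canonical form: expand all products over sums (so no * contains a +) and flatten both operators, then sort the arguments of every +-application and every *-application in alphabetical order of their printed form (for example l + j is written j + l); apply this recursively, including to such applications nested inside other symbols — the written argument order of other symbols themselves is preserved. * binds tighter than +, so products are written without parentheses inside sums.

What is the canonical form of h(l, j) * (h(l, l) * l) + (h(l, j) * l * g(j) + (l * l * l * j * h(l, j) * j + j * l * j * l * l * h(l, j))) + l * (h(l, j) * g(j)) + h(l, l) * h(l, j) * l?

Un-nest:  h(l, j) * h(l, l) * l + g(j) * h(l, j) * l + h(l, j) * j * j * l * l * l + h(l, j) * j * j * l * l * l + g(j) * h(l, j) * l + h(l, j) * h(l, l) * l
Order the arguments:  g(j) * h(l, j) * l + g(j) * h(l, j) * l + h(l, j) * h(l, l) * l + h(l, j) * h(l, l) * l + h(l, j) * j * j * l * l * l + h(l, j) * j * j * l * l * l

Answer: g(j) * h(l, j) * l + g(j) * h(l, j) * l + h(l, j) * h(l, l) * l + h(l, j) * h(l, l) * l + h(l, j) * j * j * l * l * l + h(l, j) * j * j * l * l * l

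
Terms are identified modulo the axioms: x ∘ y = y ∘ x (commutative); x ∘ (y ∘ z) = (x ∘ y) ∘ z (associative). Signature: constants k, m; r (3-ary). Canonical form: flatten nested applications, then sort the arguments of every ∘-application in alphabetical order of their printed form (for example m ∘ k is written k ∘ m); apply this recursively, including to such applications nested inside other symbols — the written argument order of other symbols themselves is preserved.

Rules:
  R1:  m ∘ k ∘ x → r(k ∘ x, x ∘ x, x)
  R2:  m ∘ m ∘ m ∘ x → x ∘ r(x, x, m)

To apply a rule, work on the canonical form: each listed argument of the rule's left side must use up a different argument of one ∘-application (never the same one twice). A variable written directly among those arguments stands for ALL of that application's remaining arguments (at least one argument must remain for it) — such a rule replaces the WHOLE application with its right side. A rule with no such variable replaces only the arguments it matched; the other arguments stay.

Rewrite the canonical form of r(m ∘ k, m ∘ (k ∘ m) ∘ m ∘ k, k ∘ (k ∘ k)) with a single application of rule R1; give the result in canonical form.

Canonical form:  r(k ∘ m, k ∘ k ∘ m ∘ m ∘ m, k ∘ k ∘ k)
Apply R1:  consuming k, m;  x := k ∘ m ∘ m
The variable takes the whole remainder — replace the entire application.
Giving:  r(k ∘ m, r(k ∘ k ∘ m ∘ m, k ∘ k ∘ m ∘ m ∘ m ∘ m, k ∘ m ∘ m), k ∘ k ∘ k)

Answer: r(k ∘ m, r(k ∘ k ∘ m ∘ m, k ∘ k ∘ m ∘ m ∘ m ∘ m, k ∘ m ∘ m), k ∘ k ∘ k)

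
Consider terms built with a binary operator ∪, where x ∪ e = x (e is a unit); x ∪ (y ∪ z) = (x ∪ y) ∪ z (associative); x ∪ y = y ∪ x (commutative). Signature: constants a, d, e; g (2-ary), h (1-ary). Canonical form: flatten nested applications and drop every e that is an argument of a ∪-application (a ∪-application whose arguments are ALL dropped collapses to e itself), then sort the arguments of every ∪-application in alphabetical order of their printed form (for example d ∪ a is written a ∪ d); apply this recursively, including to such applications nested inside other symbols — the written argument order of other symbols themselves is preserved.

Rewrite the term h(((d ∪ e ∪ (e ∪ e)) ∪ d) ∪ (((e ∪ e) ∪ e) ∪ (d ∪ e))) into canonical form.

Answer: h(d ∪ d ∪ d)

Derivation:
Focus inside:  ((d ∪ e ∪ (e ∪ e)) ∪ d) ∪ (((e ∪ e) ∪ e) ∪ (d ∪ e))
Flatten:  d ∪ e ∪ e ∪ e ∪ d ∪ e ∪ e ∪ e ∪ d ∪ e
Units out:  drop e (×7)
Sort:  d ∪ d ∪ d
Rebuild:  h(d ∪ d ∪ d)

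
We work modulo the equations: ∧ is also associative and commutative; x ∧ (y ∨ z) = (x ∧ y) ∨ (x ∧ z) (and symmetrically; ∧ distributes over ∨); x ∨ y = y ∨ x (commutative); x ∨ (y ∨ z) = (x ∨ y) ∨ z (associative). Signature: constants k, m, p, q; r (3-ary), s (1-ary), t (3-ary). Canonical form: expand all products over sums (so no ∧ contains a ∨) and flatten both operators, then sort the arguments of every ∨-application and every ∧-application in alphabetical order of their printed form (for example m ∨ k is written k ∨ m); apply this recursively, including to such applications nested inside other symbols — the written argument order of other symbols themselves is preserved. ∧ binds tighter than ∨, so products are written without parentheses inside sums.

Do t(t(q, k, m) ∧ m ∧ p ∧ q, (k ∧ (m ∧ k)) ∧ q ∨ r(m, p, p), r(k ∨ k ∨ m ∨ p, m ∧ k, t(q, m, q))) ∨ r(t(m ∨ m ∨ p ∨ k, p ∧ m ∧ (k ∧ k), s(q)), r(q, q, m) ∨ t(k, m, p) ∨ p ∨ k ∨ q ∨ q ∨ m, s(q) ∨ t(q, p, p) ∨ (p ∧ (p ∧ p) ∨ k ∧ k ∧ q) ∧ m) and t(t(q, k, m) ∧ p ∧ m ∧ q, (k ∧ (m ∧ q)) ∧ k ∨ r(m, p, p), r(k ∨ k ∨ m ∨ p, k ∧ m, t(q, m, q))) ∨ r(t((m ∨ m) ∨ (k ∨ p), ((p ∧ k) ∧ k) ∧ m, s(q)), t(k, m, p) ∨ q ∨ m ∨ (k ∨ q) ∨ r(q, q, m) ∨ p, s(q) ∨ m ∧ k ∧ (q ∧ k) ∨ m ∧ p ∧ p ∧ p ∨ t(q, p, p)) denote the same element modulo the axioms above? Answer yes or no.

Left:  t(t(q, k, m) ∧ m ∧ p ∧ q, (k ∧ (m ∧ k)) ∧ q ∨ r(m, p, p), r(k ∨ k ∨ m ∨ p, m ∧ k, t(q, m, q))) ∨ r(t(m ∨ m ∨ p ∨ k, p ∧ m ∧ (k ∧ k), s(q)), r(q, q, m) ∨ t(k, m, p) ∨ p ∨ k ∨ q ∨ q ∨ m, s(q) ∨ t(q, p, p) ∨ (p ∧ (p ∧ p) ∨ k ∧ k ∧ q) ∧ m)
  Expand products over sums:  t(m ∧ p ∧ q ∧ t(q, k, m), k ∧ k ∧ m ∧ q ∨ r(m, p, p), r(k ∨ k ∨ m ∨ p, k ∧ m, t(q, m, q))) ∨ r(t(k ∨ m ∨ m ∨ p, k ∧ k ∧ m ∧ p, s(q)), k ∨ m ∨ p ∨ q ∨ q ∨ r(q, q, m) ∨ t(k, m, p), k ∧ k ∧ m ∧ q ∨ m ∧ p ∧ p ∧ p ∨ s(q) ∨ t(q, p, p))
  Sort:  r(t(k ∨ m ∨ m ∨ p, k ∧ k ∧ m ∧ p, s(q)), k ∨ m ∨ p ∨ q ∨ q ∨ r(q, q, m) ∨ t(k, m, p), k ∧ k ∧ m ∧ q ∨ m ∧ p ∧ p ∧ p ∨ s(q) ∨ t(q, p, p)) ∨ t(m ∧ p ∧ q ∧ t(q, k, m), k ∧ k ∧ m ∧ q ∨ r(m, p, p), r(k ∨ k ∨ m ∨ p, k ∧ m, t(q, m, q)))
Right:  t(t(q, k, m) ∧ p ∧ m ∧ q, (k ∧ (m ∧ q)) ∧ k ∨ r(m, p, p), r(k ∨ k ∨ m ∨ p, k ∧ m, t(q, m, q))) ∨ r(t((m ∨ m) ∨ (k ∨ p), ((p ∧ k) ∧ k) ∧ m, s(q)), t(k, m, p) ∨ q ∨ m ∨ (k ∨ q) ∨ r(q, q, m) ∨ p, s(q) ∨ m ∧ k ∧ (q ∧ k) ∨ m ∧ p ∧ p ∧ p ∨ t(q, p, p))
  Merge nested applications:  t(m ∧ p ∧ q ∧ t(q, k, m), k ∧ k ∧ m ∧ q ∨ r(m, p, p), r(k ∨ k ∨ m ∨ p, k ∧ m, t(q, m, q))) ∨ r(t(k ∨ m ∨ m ∨ p, k ∧ k ∧ m ∧ p, s(q)), k ∨ m ∨ p ∨ q ∨ q ∨ r(q, q, m) ∨ t(k, m, p), k ∧ k ∧ m ∧ q ∨ m ∧ p ∧ p ∧ p ∨ s(q) ∨ t(q, p, p))
  Order the arguments:  r(t(k ∨ m ∨ m ∨ p, k ∧ k ∧ m ∧ p, s(q)), k ∨ m ∨ p ∨ q ∨ q ∨ r(q, q, m) ∨ t(k, m, p), k ∧ k ∧ m ∧ q ∨ m ∧ p ∧ p ∧ p ∨ s(q) ∨ t(q, p, p)) ∨ t(m ∧ p ∧ q ∧ t(q, k, m), k ∧ k ∧ m ∧ q ∨ r(m, p, p), r(k ∨ k ∨ m ∨ p, k ∧ m, t(q, m, q)))

Answer: yes — both canonical forms are r(t(k ∨ m ∨ m ∨ p, k ∧ k ∧ m ∧ p, s(q)), k ∨ m ∨ p ∨ q ∨ q ∨ r(q, q, m) ∨ t(k, m, p), k ∧ k ∧ m ∧ q ∨ m ∧ p ∧ p ∧ p ∨ s(q) ∨ t(q, p, p)) ∨ t(m ∧ p ∧ q ∧ t(q, k, m), k ∧ k ∧ m ∧ q ∨ r(m, p, p), r(k ∨ k ∨ m ∨ p, k ∧ m, t(q, m, q)))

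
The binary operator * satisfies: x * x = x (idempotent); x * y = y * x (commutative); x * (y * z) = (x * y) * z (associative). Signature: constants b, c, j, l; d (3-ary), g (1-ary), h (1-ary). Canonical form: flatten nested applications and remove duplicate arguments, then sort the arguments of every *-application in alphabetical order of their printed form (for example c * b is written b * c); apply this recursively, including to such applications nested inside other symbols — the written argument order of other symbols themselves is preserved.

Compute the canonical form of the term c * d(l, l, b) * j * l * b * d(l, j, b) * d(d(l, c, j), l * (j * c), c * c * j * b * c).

Inside:  d(d(l, c, j), l * (j * c), c * c * j * b * c)  →  d(d(l, c, j), c * j * l, b * c * j)
Order the arguments:  b * c * d(d(l, c, j), c * j * l, b * c * j) * d(l, j, b) * d(l, l, b) * j * l

Answer: b * c * d(d(l, c, j), c * j * l, b * c * j) * d(l, j, b) * d(l, l, b) * j * l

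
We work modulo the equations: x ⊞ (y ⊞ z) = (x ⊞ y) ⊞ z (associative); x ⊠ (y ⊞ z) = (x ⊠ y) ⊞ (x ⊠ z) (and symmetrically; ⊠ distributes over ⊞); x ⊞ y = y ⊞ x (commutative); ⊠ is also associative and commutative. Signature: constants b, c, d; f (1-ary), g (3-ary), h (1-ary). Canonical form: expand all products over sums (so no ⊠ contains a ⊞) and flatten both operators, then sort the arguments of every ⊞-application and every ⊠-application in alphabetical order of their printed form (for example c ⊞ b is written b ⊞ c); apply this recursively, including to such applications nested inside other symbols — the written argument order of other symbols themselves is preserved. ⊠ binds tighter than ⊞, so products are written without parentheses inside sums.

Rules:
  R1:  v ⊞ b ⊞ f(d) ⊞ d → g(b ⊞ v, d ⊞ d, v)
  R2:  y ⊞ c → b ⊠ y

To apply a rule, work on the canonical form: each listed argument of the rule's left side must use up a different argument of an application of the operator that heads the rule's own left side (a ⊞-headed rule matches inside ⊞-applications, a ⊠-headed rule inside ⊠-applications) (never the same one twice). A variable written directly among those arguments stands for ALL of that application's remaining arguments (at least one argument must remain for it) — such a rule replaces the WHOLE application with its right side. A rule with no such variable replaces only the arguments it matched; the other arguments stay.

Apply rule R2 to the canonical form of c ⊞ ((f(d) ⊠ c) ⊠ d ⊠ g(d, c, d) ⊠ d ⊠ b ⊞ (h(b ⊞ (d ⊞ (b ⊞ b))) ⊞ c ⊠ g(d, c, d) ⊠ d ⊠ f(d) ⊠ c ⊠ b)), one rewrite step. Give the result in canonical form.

Answer: b ⊠ b ⊠ c ⊠ c ⊠ d ⊠ f(d) ⊠ g(d, c, d) ⊞ b ⊠ b ⊠ c ⊠ d ⊠ d ⊠ f(d) ⊠ g(d, c, d) ⊞ b ⊠ h(b ⊞ b ⊞ b ⊞ d)

Derivation:
Canonical form:  b ⊠ c ⊠ c ⊠ d ⊠ f(d) ⊠ g(d, c, d) ⊞ b ⊠ c ⊠ d ⊠ d ⊠ f(d) ⊠ g(d, c, d) ⊞ c ⊞ h(b ⊞ b ⊞ b ⊞ d)
Apply R2:  consuming c;  y := b ⊠ c ⊠ c ⊠ d ⊠ f(d) ⊠ g(d, c, d) ⊞ b ⊠ c ⊠ d ⊠ d ⊠ f(d) ⊠ g(d, c, d) ⊞ h(b ⊞ b ⊞ b ⊞ d)
Every leftover argument binds to the variable; the entire application is replaced.
Result:  b ⊠ b ⊠ c ⊠ c ⊠ d ⊠ f(d) ⊠ g(d, c, d) ⊞ b ⊠ b ⊠ c ⊠ d ⊠ d ⊠ f(d) ⊠ g(d, c, d) ⊞ b ⊠ h(b ⊞ b ⊞ b ⊞ d)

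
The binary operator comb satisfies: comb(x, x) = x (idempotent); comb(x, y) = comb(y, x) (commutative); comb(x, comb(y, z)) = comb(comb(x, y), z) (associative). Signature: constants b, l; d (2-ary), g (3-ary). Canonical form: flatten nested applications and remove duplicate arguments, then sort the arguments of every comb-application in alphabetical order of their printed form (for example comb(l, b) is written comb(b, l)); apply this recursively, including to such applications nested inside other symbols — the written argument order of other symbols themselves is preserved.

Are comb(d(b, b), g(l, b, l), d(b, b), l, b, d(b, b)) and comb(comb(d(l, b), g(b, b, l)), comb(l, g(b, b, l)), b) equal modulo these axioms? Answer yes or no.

Answer: no — comb(b, d(b, b), g(l, b, l), l) vs comb(b, d(l, b), g(b, b, l), l)

Derivation:
Left:  comb(d(b, b), g(l, b, l), d(b, b), l, b, d(b, b))
  Drop duplicates:  drop duplicate d(b, b), d(b, b)
  Sort:  comb(b, d(b, b), g(l, b, l), l)
Right:  comb(comb(d(l, b), g(b, b, l)), comb(l, g(b, b, l)), b)
  Merge nested applications:  comb(d(l, b), g(b, b, l), l, g(b, b, l), b)
  Deduplicate:  drop duplicate g(b, b, l)
  Sort:  comb(b, d(l, b), g(b, b, l), l)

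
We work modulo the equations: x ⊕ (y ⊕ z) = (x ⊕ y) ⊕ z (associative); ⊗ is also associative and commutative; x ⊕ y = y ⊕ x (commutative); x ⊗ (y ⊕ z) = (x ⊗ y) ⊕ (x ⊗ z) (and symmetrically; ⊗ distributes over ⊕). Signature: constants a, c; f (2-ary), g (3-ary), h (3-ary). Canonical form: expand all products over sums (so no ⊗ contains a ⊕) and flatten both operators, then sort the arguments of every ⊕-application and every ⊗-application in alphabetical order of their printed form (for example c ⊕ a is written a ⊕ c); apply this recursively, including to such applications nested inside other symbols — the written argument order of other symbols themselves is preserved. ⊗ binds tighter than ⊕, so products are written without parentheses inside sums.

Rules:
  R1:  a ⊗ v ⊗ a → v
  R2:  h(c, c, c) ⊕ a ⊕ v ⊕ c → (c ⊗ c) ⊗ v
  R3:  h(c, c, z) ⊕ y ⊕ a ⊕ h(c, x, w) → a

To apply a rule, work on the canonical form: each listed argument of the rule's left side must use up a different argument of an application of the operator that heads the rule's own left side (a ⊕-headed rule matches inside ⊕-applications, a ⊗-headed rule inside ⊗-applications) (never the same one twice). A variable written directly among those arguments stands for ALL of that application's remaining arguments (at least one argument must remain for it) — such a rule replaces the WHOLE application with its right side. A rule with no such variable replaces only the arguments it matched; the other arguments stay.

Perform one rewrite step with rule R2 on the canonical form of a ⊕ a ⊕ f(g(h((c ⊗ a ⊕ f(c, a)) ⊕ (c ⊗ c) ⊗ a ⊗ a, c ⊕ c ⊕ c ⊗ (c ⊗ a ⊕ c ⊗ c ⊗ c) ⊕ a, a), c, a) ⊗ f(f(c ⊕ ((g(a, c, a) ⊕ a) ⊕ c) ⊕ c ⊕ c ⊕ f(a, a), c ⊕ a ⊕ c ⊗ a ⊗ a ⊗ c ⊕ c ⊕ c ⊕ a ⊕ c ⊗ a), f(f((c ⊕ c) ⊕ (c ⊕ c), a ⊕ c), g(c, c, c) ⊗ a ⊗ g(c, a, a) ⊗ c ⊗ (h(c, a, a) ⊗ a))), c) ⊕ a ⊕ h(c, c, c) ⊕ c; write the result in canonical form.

Canonical form:  a ⊕ a ⊕ a ⊕ c ⊕ f(f(f(a ⊕ c ⊕ c ⊕ c ⊕ c ⊕ f(a, a) ⊕ g(a, c, a), a ⊕ a ⊕ a ⊗ a ⊗ c ⊗ c ⊕ a ⊗ c ⊕ c ⊕ c ⊕ c), f(f(c ⊕ c ⊕ c ⊕ c, a ⊕ c), a ⊗ a ⊗ c ⊗ g(c, a, a) ⊗ g(c, c, c) ⊗ h(c, a, a))) ⊗ g(h(a ⊗ a ⊗ c ⊗ c ⊕ a ⊗ c ⊕ f(c, a), a ⊕ a ⊗ c ⊗ c ⊕ c ⊕ c ⊕ c ⊗ c ⊗ c ⊗ c, a), c, a), c) ⊕ h(c, c, c)
Apply R2:  consuming a, c, h(c, c, c);  v := a ⊕ a ⊕ f(f(f(a ⊕ c ⊕ c ⊕ c ⊕ c ⊕ f(a, a) ⊕ g(a, c, a), a ⊕ a ⊕ a ⊗ a ⊗ c ⊗ c ⊕ a ⊗ c ⊕ c ⊕ c ⊕ c), f(f(c ⊕ c ⊕ c ⊕ c, a ⊕ c), a ⊗ a ⊗ c ⊗ g(c, a, a) ⊗ g(c, c, c) ⊗ h(c, a, a))) ⊗ g(h(a ⊗ a ⊗ c ⊗ c ⊕ a ⊗ c ⊕ f(c, a), a ⊕ a ⊗ c ⊗ c ⊕ c ⊕ c ⊕ c ⊗ c ⊗ c ⊗ c, a), c, a), c)
The variable takes the whole remainder — replace the entire application.
Giving:  a ⊗ c ⊗ c ⊕ a ⊗ c ⊗ c ⊕ c ⊗ c ⊗ f(f(f(a ⊕ c ⊕ c ⊕ c ⊕ c ⊕ f(a, a) ⊕ g(a, c, a), a ⊕ a ⊕ a ⊗ a ⊗ c ⊗ c ⊕ a ⊗ c ⊕ c ⊕ c ⊕ c), f(f(c ⊕ c ⊕ c ⊕ c, a ⊕ c), a ⊗ a ⊗ c ⊗ g(c, a, a) ⊗ g(c, c, c) ⊗ h(c, a, a))) ⊗ g(h(a ⊗ a ⊗ c ⊗ c ⊕ a ⊗ c ⊕ f(c, a), a ⊕ a ⊗ c ⊗ c ⊕ c ⊕ c ⊕ c ⊗ c ⊗ c ⊗ c, a), c, a), c)

Answer: a ⊗ c ⊗ c ⊕ a ⊗ c ⊗ c ⊕ c ⊗ c ⊗ f(f(f(a ⊕ c ⊕ c ⊕ c ⊕ c ⊕ f(a, a) ⊕ g(a, c, a), a ⊕ a ⊕ a ⊗ a ⊗ c ⊗ c ⊕ a ⊗ c ⊕ c ⊕ c ⊕ c), f(f(c ⊕ c ⊕ c ⊕ c, a ⊕ c), a ⊗ a ⊗ c ⊗ g(c, a, a) ⊗ g(c, c, c) ⊗ h(c, a, a))) ⊗ g(h(a ⊗ a ⊗ c ⊗ c ⊕ a ⊗ c ⊕ f(c, a), a ⊕ a ⊗ c ⊗ c ⊕ c ⊕ c ⊕ c ⊗ c ⊗ c ⊗ c, a), c, a), c)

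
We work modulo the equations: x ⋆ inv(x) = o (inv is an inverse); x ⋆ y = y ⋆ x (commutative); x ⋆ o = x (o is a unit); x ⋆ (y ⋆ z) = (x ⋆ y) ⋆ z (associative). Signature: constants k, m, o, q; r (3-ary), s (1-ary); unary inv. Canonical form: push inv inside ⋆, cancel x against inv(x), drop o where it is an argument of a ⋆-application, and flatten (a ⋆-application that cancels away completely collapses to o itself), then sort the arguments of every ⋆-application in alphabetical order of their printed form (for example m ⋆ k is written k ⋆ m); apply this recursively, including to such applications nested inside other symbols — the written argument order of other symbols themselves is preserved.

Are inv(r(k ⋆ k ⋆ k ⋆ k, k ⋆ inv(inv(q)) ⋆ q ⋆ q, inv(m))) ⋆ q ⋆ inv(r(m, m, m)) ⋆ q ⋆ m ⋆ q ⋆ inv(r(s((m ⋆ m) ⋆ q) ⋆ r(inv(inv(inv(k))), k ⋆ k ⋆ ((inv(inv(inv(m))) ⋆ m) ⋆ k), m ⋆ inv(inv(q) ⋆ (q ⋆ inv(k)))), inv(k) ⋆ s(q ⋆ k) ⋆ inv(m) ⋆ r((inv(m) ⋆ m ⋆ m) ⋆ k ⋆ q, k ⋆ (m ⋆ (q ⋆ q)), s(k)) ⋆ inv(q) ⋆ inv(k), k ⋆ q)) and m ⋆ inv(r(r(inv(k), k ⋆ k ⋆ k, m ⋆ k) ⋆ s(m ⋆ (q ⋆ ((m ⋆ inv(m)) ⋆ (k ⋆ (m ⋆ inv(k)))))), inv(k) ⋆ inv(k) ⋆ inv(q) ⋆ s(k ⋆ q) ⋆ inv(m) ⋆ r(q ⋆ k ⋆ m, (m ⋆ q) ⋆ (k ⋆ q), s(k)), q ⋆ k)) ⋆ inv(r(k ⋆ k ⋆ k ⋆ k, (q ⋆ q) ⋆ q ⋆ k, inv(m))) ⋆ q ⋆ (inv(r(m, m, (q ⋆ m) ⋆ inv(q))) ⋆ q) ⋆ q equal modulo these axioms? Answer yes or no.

Left:  inv(r(k ⋆ k ⋆ k ⋆ k, k ⋆ inv(inv(q)) ⋆ q ⋆ q, inv(m))) ⋆ q ⋆ inv(r(m, m, m)) ⋆ q ⋆ m ⋆ q ⋆ inv(r(s((m ⋆ m) ⋆ q) ⋆ r(inv(inv(inv(k))), k ⋆ k ⋆ ((inv(inv(inv(m))) ⋆ m) ⋆ k), m ⋆ inv(inv(q) ⋆ (q ⋆ inv(k)))), inv(k) ⋆ s(q ⋆ k) ⋆ inv(m) ⋆ r((inv(m) ⋆ m ⋆ m) ⋆ k ⋆ q, k ⋆ (m ⋆ (q ⋆ q)), s(k)) ⋆ inv(q) ⋆ inv(k), k ⋆ q))
  Push inv inside:  distribute inv over ⋆ and collapse double inv
  Combine occurrences:  inv(r(k ⋆ k ⋆ k ⋆ k, k ⋆ q ⋆ q ⋆ q, inv(m))) ⋆ q ⋆ q ⋆ q ⋆ inv(r(m, m, m)) ⋆ m ⋆ inv(r(r(inv(k), k ⋆ k ⋆ k, k ⋆ m) ⋆ s(m ⋆ m ⋆ q), inv(k) ⋆ inv(k) ⋆ inv(m) ⋆ inv(q) ⋆ r(k ⋆ m ⋆ q, k ⋆ m ⋆ q ⋆ q, s(k)) ⋆ s(k ⋆ q), k ⋆ q))
  Sort:  inv(r(k ⋆ k ⋆ k ⋆ k, k ⋆ q ⋆ q ⋆ q, inv(m))) ⋆ inv(r(m, m, m)) ⋆ inv(r(r(inv(k), k ⋆ k ⋆ k, k ⋆ m) ⋆ s(m ⋆ m ⋆ q), inv(k) ⋆ inv(k) ⋆ inv(m) ⋆ inv(q) ⋆ r(k ⋆ m ⋆ q, k ⋆ m ⋆ q ⋆ q, s(k)) ⋆ s(k ⋆ q), k ⋆ q)) ⋆ m ⋆ q ⋆ q ⋆ q
Right:  m ⋆ inv(r(r(inv(k), k ⋆ k ⋆ k, m ⋆ k) ⋆ s(m ⋆ (q ⋆ ((m ⋆ inv(m)) ⋆ (k ⋆ (m ⋆ inv(k)))))), inv(k) ⋆ inv(k) ⋆ inv(q) ⋆ s(k ⋆ q) ⋆ inv(m) ⋆ r(q ⋆ k ⋆ m, (m ⋆ q) ⋆ (k ⋆ q), s(k)), q ⋆ k)) ⋆ inv(r(k ⋆ k ⋆ k ⋆ k, (q ⋆ q) ⋆ q ⋆ k, inv(m))) ⋆ q ⋆ (inv(r(m, m, (q ⋆ m) ⋆ inv(q))) ⋆ q) ⋆ q
  Combine occurrences:  m ⋆ inv(r(r(inv(k), k ⋆ k ⋆ k, k ⋆ m) ⋆ s(m ⋆ m ⋆ q), inv(k) ⋆ inv(k) ⋆ inv(m) ⋆ inv(q) ⋆ r(k ⋆ m ⋆ q, k ⋆ m ⋆ q ⋆ q, s(k)) ⋆ s(k ⋆ q), k ⋆ q)) ⋆ inv(r(k ⋆ k ⋆ k ⋆ k, k ⋆ q ⋆ q ⋆ q, inv(m))) ⋆ q ⋆ q ⋆ q ⋆ inv(r(m, m, m))
  Sort:  inv(r(k ⋆ k ⋆ k ⋆ k, k ⋆ q ⋆ q ⋆ q, inv(m))) ⋆ inv(r(m, m, m)) ⋆ inv(r(r(inv(k), k ⋆ k ⋆ k, k ⋆ m) ⋆ s(m ⋆ m ⋆ q), inv(k) ⋆ inv(k) ⋆ inv(m) ⋆ inv(q) ⋆ r(k ⋆ m ⋆ q, k ⋆ m ⋆ q ⋆ q, s(k)) ⋆ s(k ⋆ q), k ⋆ q)) ⋆ m ⋆ q ⋆ q ⋆ q

Answer: yes — both canonical forms are inv(r(k ⋆ k ⋆ k ⋆ k, k ⋆ q ⋆ q ⋆ q, inv(m))) ⋆ inv(r(m, m, m)) ⋆ inv(r(r(inv(k), k ⋆ k ⋆ k, k ⋆ m) ⋆ s(m ⋆ m ⋆ q), inv(k) ⋆ inv(k) ⋆ inv(m) ⋆ inv(q) ⋆ r(k ⋆ m ⋆ q, k ⋆ m ⋆ q ⋆ q, s(k)) ⋆ s(k ⋆ q), k ⋆ q)) ⋆ m ⋆ q ⋆ q ⋆ q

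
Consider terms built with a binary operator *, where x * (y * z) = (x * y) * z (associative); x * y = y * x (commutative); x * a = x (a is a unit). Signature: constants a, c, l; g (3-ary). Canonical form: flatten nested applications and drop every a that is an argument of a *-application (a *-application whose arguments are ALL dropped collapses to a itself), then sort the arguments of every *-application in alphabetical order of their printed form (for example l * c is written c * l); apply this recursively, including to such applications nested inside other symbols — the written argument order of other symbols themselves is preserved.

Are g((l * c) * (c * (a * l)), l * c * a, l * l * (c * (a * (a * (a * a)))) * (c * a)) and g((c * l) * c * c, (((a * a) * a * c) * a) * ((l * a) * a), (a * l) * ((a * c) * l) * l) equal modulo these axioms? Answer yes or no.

Left:  g((l * c) * (c * (a * l)), l * c * a, l * l * (c * (a * (a * (a * a)))) * (c * a))
  Focus inside:  l * l * (c * (a * (a * (a * a)))) * (c * a)
  Flatten:  l * l * c * a * a * a * a * c * a
  Units out:  drop a (×5)
  Sort arguments:  c * c * l * l
  Rebuild:  g(c * c * l * l, c * l, c * c * l * l)
Right:  g((c * l) * c * c, (((a * a) * a * c) * a) * ((l * a) * a), (a * l) * ((a * c) * l) * l)
  Focus inside:  (((a * a) * a * c) * a) * ((l * a) * a)
  Un-nest:  a * a * a * c * a * l * a * a
  Drop the unit:  drop a (×6)
  Order the arguments:  c * l
  Rebuild:  g(c * c * c * l, c * l, c * l * l * l)

Answer: no — g(c * c * l * l, c * l, c * c * l * l) vs g(c * c * c * l, c * l, c * l * l * l)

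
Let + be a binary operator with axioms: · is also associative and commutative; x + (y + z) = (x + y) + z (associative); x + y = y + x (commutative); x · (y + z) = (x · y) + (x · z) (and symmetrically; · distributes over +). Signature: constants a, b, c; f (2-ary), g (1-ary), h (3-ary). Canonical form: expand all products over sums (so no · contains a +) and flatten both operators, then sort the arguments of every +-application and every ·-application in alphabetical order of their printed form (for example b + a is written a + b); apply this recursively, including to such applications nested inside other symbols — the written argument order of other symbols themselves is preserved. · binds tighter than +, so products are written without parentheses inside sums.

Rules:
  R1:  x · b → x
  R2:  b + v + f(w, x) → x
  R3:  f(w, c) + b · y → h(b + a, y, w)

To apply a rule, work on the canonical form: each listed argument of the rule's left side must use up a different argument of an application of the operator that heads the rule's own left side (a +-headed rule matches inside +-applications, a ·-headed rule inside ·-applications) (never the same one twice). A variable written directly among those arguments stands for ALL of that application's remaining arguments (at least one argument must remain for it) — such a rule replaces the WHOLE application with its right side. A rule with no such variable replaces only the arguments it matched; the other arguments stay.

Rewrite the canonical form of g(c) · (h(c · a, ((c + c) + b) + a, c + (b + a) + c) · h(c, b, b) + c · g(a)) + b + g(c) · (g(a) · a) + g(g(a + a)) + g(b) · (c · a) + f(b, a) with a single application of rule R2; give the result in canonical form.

Answer: a

Derivation:
Canonical form:  a · c · g(b) + a · g(a) · g(c) + b + c · g(a) · g(c) + f(b, a) + g(c) · h(a · c, a + b + c + c, a + b + c + c) · h(c, b, b) + g(g(a + a))
Match R2:  consume b, f(b, a);  v := a · c · g(b) + a · g(a) · g(c) + c · g(a) · g(c) + g(c) · h(a · c, a + b + c + c, a + b + c + c) · h(c, b, b) + g(g(a + a)), w := b, x := a
Every leftover argument binds to the variable; the entire application is replaced.
New term:  a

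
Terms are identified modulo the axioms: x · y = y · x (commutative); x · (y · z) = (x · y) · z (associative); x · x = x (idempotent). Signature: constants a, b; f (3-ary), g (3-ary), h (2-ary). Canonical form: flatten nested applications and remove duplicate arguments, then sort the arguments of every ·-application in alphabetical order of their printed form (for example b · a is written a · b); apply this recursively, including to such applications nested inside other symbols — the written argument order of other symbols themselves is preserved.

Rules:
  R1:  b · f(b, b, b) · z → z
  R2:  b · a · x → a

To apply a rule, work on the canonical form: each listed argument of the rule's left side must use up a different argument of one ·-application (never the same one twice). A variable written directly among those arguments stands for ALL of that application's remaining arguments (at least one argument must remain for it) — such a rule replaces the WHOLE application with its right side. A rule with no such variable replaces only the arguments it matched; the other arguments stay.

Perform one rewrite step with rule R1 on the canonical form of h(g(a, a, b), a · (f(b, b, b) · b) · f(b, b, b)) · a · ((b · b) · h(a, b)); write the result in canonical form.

Answer: a · b · h(a, b) · h(g(a, a, b), a)

Derivation:
Canonical form:  a · b · h(a, b) · h(g(a, a, b), a · b · f(b, b, b))
Apply R1:  consuming b, f(b, b, b);  z := a
The variable takes the whole remainder — replace the entire application.
New term:  a · b · h(a, b) · h(g(a, a, b), a)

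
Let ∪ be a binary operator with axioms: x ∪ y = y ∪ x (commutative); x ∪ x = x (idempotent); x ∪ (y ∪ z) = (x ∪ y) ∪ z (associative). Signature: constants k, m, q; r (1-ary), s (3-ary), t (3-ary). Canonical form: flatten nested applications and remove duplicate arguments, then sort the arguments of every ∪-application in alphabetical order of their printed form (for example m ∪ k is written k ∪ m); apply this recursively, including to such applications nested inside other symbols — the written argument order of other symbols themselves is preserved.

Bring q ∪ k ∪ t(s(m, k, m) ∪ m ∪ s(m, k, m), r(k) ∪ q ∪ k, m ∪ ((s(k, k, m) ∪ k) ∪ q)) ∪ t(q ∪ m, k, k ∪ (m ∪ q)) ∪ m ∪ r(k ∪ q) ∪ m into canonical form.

Canonicalize subterm:  t(s(m, k, m) ∪ m ∪ s(m, k, m), r(k) ∪ q ∪ k, m ∪ ((s(k, k, m) ∪ k) ∪ q))  →  t(m ∪ s(m, k, m), k ∪ q ∪ r(k), k ∪ m ∪ q ∪ s(k, k, m))
Canonicalize subterm:  t(q ∪ m, k, k ∪ (m ∪ q))  →  t(m ∪ q, k, k ∪ m ∪ q)
Deduplicate:  drop duplicate m
Order the arguments:  k ∪ m ∪ q ∪ r(k ∪ q) ∪ t(m ∪ q, k, k ∪ m ∪ q) ∪ t(m ∪ s(m, k, m), k ∪ q ∪ r(k), k ∪ m ∪ q ∪ s(k, k, m))

Answer: k ∪ m ∪ q ∪ r(k ∪ q) ∪ t(m ∪ q, k, k ∪ m ∪ q) ∪ t(m ∪ s(m, k, m), k ∪ q ∪ r(k), k ∪ m ∪ q ∪ s(k, k, m))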